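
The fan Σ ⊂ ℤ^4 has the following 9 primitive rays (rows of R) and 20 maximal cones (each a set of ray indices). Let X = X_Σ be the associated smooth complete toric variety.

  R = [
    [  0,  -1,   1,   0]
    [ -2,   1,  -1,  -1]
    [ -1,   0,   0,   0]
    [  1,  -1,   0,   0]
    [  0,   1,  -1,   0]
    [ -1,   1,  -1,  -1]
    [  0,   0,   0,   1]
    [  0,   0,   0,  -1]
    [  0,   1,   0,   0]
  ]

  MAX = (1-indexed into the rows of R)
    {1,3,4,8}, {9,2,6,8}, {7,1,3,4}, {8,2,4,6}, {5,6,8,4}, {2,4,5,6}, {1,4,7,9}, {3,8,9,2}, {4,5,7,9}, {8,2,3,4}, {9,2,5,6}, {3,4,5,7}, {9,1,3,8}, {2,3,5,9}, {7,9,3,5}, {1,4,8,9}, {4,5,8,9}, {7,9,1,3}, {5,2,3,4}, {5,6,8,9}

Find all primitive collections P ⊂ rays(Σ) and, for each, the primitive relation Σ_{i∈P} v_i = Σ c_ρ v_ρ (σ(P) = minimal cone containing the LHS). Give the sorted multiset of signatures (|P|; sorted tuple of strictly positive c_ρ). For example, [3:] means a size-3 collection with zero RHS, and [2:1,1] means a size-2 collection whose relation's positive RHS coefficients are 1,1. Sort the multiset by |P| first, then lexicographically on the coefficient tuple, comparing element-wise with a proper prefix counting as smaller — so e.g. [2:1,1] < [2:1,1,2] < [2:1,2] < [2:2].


Minimal non-faces — 12 found among 9 rays, 20 max cones:

  P={1,5}:  v_{1} + v_{5} = 0  ⟹  sig = [2:]
  P={7,8}:  v_{7} + v_{8} = 0  ⟹  sig = [2:]
  P={3,6}:  v_{3} + v_{6} = v_{2}  ⟹  sig = [2:1]
  P={1,6}:  v_{1} + v_{6} = v_{3} + v_{8}  ⟹  sig = [2:1,1]
  P={6,7}:  v_{6} + v_{7} = v_{3} + v_{5}  ⟹  sig = [2:1,1]
  P={1,2}:  v_{1} + v_{2} = 2·v_{3} + v_{8}  ⟹  sig = [2:1,2]
  P={2,7}:  v_{2} + v_{7} = 2·v_{3} + v_{5}  ⟹  sig = [2:1,2]
  P={3,4,9}:  v_{3} + v_{4} + v_{9} = 0  ⟹  sig = [3:]
  P={2,4,9}:  v_{2} + v_{4} + v_{9} = v_{6}  ⟹  sig = [3:1]
  P={3,5,8}:  v_{3} + v_{5} + v_{8} = v_{6}  ⟹  sig = [3:1]
  P={4,6,9}:  v_{4} + v_{6} + v_{9} = v_{5} + v_{8}  ⟹  sig = [3:1,1]
  P={2,5,8}:  v_{2} + v_{5} + v_{8} = 2·v_{6}  ⟹  sig = [3:2]

so the primitive-relation signature multiset is
{ [2:] ×2,  [2:1],  [2:1,1] ×2,  [2:1,2] ×2,  [3:],  [3:1] ×2,  [3:1,1],  [3:2] }


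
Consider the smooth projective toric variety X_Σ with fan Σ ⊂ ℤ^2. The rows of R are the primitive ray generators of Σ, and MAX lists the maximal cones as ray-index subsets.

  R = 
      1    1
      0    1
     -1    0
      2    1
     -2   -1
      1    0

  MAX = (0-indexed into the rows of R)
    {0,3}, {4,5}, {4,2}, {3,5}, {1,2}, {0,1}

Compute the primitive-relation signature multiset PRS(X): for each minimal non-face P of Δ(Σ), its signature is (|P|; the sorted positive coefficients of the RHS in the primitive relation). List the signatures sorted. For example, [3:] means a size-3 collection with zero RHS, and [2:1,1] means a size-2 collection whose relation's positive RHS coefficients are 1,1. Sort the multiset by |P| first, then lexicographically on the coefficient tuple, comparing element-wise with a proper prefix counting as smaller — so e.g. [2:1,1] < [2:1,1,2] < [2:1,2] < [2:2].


9 collections generate NE(X_Σ); each relation:

  {2,5}:  v_{2} + v_{5} = 0 ; sig = [2:]
  {3,4}:  v_{3} + v_{4} = 0 ; sig = [2:]
  {0,2}:  v_{0} + v_{2} = v_{1} ; sig = [2:1]
  {0,4}:  v_{0} + v_{4} = v_{2} ; sig = [2:1]
  {0,5}:  v_{0} + v_{5} = v_{3} ; sig = [2:1]
  {1,5}:  v_{1} + v_{5} = v_{0} ; sig = [2:1]
  {2,3}:  v_{2} + v_{3} = v_{0} ; sig = [2:1]
  {1,3}:  v_{1} + v_{3} = 2·v_{0} ; sig = [2:2]
  {1,4}:  v_{1} + v_{4} = 2·v_{2} ; sig = [2:2]

so the primitive-relation signature multiset is
[[2:], [2:], [2:1], [2:1], [2:1], [2:1], [2:1], [2:2], [2:2]]


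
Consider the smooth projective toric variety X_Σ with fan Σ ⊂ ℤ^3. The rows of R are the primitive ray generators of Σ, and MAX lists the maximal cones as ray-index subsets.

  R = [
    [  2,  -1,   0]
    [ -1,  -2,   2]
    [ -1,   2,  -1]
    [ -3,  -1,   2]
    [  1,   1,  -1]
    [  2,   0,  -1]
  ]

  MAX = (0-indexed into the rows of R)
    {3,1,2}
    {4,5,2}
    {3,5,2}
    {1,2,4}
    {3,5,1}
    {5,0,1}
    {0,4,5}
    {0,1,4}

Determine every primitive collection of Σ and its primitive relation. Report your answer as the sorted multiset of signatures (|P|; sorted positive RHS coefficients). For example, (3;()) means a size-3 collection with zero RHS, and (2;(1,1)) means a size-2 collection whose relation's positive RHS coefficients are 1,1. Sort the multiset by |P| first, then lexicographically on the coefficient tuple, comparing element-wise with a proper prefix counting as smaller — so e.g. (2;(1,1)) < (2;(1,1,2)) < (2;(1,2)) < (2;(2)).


Minimal non-faces — 5 found among 6 rays, 8 max cones:

  P={0,2}:  v_{0} + v_{2} = v_{4}  →  sig = (2;(1))
  P={0,3}:  v_{0} + v_{3} = v_{1}  →  sig = (2;(1))
  P={3,4}:  v_{3} + v_{4} = v_{1} + v_{2}  →  sig = (2;(1,1))
  P={1,2,5}:  v_{1} + v_{2} + v_{5} = 0  →  sig = (3;())
  P={1,4,5}:  v_{1} + v_{4} + v_{5} = v_{0}  →  sig = (3;(1))

Sorted signature multiset PRS(X):
{ (2;(1)) ×2,  (2;(1,1)),  (3;()),  (3;(1)) }


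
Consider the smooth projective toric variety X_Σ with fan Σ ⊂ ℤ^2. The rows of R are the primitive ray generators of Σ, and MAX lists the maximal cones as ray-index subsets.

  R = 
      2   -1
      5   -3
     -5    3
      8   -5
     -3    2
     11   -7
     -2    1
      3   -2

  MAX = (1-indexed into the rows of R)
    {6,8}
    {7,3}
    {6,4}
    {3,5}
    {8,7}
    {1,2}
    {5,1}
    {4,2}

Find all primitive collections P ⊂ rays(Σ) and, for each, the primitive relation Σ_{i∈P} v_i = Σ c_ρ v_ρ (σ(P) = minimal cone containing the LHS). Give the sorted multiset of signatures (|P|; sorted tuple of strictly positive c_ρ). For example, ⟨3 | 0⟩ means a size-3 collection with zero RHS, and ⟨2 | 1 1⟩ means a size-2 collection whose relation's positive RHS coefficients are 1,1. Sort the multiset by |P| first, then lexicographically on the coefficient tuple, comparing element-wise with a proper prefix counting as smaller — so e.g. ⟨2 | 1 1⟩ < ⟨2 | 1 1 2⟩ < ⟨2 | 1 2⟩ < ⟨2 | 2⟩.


20 collections generate NE(X_Σ); each relation:

  • {1,7}:  v_{1} + v_{7} = 0 ; sig = ⟨2 | 0⟩
  • {2,3}:  v_{2} + v_{3} = 0 ; sig = ⟨2 | 0⟩
  • {5,8}:  v_{5} + v_{8} = 0 ; sig = ⟨2 | 0⟩
  • {1,3}:  v_{1} + v_{3} = v_{5} ; sig = ⟨2 | 1⟩
  • {1,8}:  v_{1} + v_{8} = v_{2} ; sig = ⟨2 | 1⟩
  • {2,5}:  v_{2} + v_{5} = v_{1} ; sig = ⟨2 | 1⟩
  • {2,7}:  v_{2} + v_{7} = v_{8} ; sig = ⟨2 | 1⟩
  • {2,8}:  v_{2} + v_{8} = v_{4} ; sig = ⟨2 | 1⟩
  • {3,4}:  v_{3} + v_{4} = v_{8} ; sig = ⟨2 | 1⟩
  • {3,8}:  v_{3} + v_{8} = v_{7} ; sig = ⟨2 | 1⟩
  • {4,5}:  v_{4} + v_{5} = v_{2} ; sig = ⟨2 | 1⟩
  • {4,8}:  v_{4} + v_{8} = v_{6} ; sig = ⟨2 | 1⟩
  • {5,6}:  v_{5} + v_{6} = v_{4} ; sig = ⟨2 | 1⟩
  • {5,7}:  v_{5} + v_{7} = v_{3} ; sig = ⟨2 | 1⟩
  • {1,6}:  v_{1} + v_{6} = v_{2} + v_{4} ; sig = ⟨2 | 1 1⟩
  • {1,4}:  v_{1} + v_{4} = 2·v_{2} ; sig = ⟨2 | 2⟩
  • {2,6}:  v_{2} + v_{6} = 2·v_{4} ; sig = ⟨2 | 2⟩
  • {3,6}:  v_{3} + v_{6} = 2·v_{8} ; sig = ⟨2 | 2⟩
  • {4,7}:  v_{4} + v_{7} = 2·v_{8} ; sig = ⟨2 | 2⟩
  • {6,7}:  v_{6} + v_{7} = 3·v_{8} ; sig = ⟨2 | 3⟩

so the primitive-relation signature multiset is
    ⟨2 | 0⟩
    ⟨2 | 0⟩
    ⟨2 | 0⟩
    ⟨2 | 1⟩
    ⟨2 | 1⟩
    ⟨2 | 1⟩
    ⟨2 | 1⟩
    ⟨2 | 1⟩
    ⟨2 | 1⟩
    ⟨2 | 1⟩
    ⟨2 | 1⟩
    ⟨2 | 1⟩
    ⟨2 | 1⟩
    ⟨2 | 1⟩
    ⟨2 | 1 1⟩
    ⟨2 | 2⟩
    ⟨2 | 2⟩
    ⟨2 | 2⟩
    ⟨2 | 2⟩
    ⟨2 | 3⟩


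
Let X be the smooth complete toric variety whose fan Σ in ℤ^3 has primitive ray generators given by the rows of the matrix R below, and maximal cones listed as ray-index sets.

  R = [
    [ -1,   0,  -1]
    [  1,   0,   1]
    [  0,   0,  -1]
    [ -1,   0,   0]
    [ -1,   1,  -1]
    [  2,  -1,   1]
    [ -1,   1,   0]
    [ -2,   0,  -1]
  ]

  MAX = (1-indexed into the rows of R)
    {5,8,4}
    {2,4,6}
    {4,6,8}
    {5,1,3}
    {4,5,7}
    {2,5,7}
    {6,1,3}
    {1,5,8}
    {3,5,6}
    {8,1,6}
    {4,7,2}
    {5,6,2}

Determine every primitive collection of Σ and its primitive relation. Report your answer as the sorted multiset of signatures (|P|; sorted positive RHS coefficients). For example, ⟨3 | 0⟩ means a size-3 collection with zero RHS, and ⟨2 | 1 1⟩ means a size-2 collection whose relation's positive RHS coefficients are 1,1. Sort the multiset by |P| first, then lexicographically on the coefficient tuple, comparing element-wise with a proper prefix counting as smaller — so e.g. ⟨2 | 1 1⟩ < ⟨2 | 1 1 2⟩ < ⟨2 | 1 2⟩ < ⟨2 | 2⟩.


Σ has 14 primitive collections:

  {1,2}:  v_{1} + v_{2} = 0 ; sig = ⟨2 | 0⟩
  {1,4}:  v_{1} + v_{4} = v_{8} ; sig = ⟨2 | 1⟩
  {2,8}:  v_{2} + v_{8} = v_{4} ; sig = ⟨2 | 1⟩
  {3,4}:  v_{3} + v_{4} = v_{1} ; sig = ⟨2 | 1⟩
  {3,7}:  v_{3} + v_{7} = v_{5} ; sig = ⟨2 | 1⟩
  {6,7}:  v_{6} + v_{7} = v_{2} ; sig = ⟨2 | 1⟩
  {1,7}:  v_{1} + v_{7} = v_{4} + v_{5} ; sig = ⟨2 | 1 1⟩
  {2,3}:  v_{2} + v_{3} = v_{5} + v_{6} ; sig = ⟨2 | 1 1⟩
  {7,8}:  v_{7} + v_{8} = 2·v_{4} + v_{5} ; sig = ⟨2 | 1 2⟩
  {3,8}:  v_{3} + v_{8} = 2·v_{1} ; sig = ⟨2 | 2⟩
  {4,5,6}:  v_{4} + v_{5} + v_{6} = 0 ; sig = ⟨3 | 0⟩
  {1,5,6}:  v_{1} + v_{5} + v_{6} = v_{3} ; sig = ⟨3 | 1⟩
  {2,4,5}:  v_{2} + v_{4} + v_{5} = v_{7} ; sig = ⟨3 | 1⟩
  {5,6,8}:  v_{5} + v_{6} + v_{8} = v_{1} ; sig = ⟨3 | 1⟩

so the primitive-relation signature multiset is
    ⟨2 | 0⟩
    ⟨2 | 1⟩
    ⟨2 | 1⟩
    ⟨2 | 1⟩
    ⟨2 | 1⟩
    ⟨2 | 1⟩
    ⟨2 | 1 1⟩
    ⟨2 | 1 1⟩
    ⟨2 | 1 2⟩
    ⟨2 | 2⟩
    ⟨3 | 0⟩
    ⟨3 | 1⟩
    ⟨3 | 1⟩
    ⟨3 | 1⟩


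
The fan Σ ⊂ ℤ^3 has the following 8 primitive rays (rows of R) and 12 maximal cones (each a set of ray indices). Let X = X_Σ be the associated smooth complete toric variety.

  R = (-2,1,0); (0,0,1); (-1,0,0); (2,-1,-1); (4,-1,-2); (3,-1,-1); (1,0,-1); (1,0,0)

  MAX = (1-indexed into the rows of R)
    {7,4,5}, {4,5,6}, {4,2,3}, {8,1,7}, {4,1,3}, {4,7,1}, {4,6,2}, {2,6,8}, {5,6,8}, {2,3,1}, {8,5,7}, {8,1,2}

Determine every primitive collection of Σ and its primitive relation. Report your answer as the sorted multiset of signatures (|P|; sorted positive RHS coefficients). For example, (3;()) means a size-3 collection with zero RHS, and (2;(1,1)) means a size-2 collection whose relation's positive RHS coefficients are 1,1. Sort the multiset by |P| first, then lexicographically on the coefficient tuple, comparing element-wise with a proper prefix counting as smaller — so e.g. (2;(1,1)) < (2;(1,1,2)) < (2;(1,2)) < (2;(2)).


|primitive collections| = 11. Relations:

  P={3,8}:  v_{3} + v_{8} = 0  ⇒ sig = (2;())
  P={1,6}:  v_{1} + v_{6} = v_{7}  ⇒ sig = (2;(1))
  P={2,7}:  v_{2} + v_{7} = v_{8}  ⇒ sig = (2;(1))
  P={3,6}:  v_{3} + v_{6} = v_{4}  ⇒ sig = (2;(1))
  P={4,8}:  v_{4} + v_{8} = v_{6}  ⇒ sig = (2;(1))
  P={6,7}:  v_{6} + v_{7} = v_{5}  ⇒ sig = (2;(1))
  P={2,5}:  v_{2} + v_{5} = v_{6} + v_{8}  ⇒ sig = (2;(1,1))
  P={3,5}:  v_{3} + v_{5} = v_{4} + v_{7}  ⇒ sig = (2;(1,1))
  P={3,7}:  v_{3} + v_{7} = v_{1} + v_{4}  ⇒ sig = (2;(1,1))
  P={1,5}:  v_{1} + v_{5} = 2·v_{7}  ⇒ sig = (2;(2))
  P={1,2,4}:  v_{1} + v_{2} + v_{4} = 0  ⇒ sig = (3;())

so the primitive-relation signature multiset is
[(2;()), (2;(1)), (2;(1)), (2;(1)), (2;(1)), (2;(1)), (2;(1,1)), (2;(1,1)), (2;(1,1)), (2;(2)), (3;())]


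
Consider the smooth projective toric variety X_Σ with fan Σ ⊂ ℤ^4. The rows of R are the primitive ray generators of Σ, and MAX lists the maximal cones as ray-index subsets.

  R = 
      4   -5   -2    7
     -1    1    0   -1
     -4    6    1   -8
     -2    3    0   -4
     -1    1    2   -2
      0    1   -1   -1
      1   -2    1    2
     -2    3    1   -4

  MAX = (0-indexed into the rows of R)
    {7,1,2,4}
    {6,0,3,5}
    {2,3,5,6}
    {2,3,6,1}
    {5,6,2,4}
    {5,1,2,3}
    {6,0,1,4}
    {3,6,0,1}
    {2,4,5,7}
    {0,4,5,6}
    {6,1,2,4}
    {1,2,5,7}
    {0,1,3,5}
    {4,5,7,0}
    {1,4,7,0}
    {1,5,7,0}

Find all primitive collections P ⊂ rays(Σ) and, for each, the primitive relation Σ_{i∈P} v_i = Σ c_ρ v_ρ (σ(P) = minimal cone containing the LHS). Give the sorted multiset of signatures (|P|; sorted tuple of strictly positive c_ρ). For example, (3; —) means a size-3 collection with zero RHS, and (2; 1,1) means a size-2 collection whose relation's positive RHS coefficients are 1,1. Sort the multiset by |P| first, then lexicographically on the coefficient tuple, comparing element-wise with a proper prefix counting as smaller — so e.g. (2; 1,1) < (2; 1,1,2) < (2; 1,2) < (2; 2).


Δ(Σ) — 8 vertices, 6 min non-faces:

  P = {0,2}:  v_{0} + v_{2} = v_{5} — sig = (2; 1)
  P = {3,7}:  v_{3} + v_{7} = v_{2} — sig = (2; 1)
  P = {6,7}:  v_{6} + v_{7} = v_{4} — sig = (2; 1)
  P = {3,4}:  v_{3} + v_{4} = v_{2} + v_{6} — sig = (2; 1,1)
  P = {1,5,6}:  v_{1} + v_{5} + v_{6} = 0 — sig = (3; —)
  P = {1,4,5}:  v_{1} + v_{4} + v_{5} = v_{7} — sig = (3; 1)

Signatures (|P|; sorted positive RHS coefficients), sorted:
    (2; 1)
    (2; 1)
    (2; 1)
    (2; 1,1)
    (3; —)
    (3; 1)


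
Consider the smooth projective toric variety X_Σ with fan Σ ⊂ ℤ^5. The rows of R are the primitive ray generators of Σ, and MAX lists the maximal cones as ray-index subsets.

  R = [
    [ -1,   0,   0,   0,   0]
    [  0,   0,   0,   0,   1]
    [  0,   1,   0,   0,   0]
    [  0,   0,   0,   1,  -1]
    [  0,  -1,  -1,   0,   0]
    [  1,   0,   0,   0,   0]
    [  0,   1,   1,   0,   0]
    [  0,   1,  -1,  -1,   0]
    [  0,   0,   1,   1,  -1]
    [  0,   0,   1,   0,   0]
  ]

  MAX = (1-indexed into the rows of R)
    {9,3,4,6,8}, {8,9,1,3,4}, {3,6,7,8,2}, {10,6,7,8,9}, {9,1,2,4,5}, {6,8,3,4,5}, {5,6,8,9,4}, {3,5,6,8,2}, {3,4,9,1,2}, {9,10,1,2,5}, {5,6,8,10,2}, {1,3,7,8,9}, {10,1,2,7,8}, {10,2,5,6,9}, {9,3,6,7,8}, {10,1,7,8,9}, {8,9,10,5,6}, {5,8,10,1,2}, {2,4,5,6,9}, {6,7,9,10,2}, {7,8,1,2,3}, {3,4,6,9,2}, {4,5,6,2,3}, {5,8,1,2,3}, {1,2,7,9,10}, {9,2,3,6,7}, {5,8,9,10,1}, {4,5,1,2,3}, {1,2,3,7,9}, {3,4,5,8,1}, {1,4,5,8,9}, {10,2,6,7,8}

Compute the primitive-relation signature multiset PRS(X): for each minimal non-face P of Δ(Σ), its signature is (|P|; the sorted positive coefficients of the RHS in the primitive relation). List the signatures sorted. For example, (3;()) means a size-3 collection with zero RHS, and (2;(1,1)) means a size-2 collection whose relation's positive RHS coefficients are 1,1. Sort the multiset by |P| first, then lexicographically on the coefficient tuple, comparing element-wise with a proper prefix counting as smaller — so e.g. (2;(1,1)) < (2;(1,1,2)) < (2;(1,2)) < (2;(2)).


The 8 primitive collections of Σ (r=10, n=5):

  P={1,6}:  v_{1} + v_{6} = 0 ; sig = (2;())
  P={5,7}:  v_{5} + v_{7} = 0 ; sig = (2;())
  P={3,10}:  v_{3} + v_{10} = v_{7} ; sig = (2;(1))
  P={4,10}:  v_{4} + v_{10} = v_{9} ; sig = (2;(1))
  P={4,7}:  v_{4} + v_{7} = v_{3} + v_{9} ; sig = (2;(1,1))
  P={2,8,9}:  v_{2} + v_{8} + v_{9} = v_{3} ; sig = (3;(1))
  P={3,5,9}:  v_{3} + v_{5} + v_{9} = v_{4} ; sig = (3;(1))
  P={2,4,8}:  v_{2} + v_{4} + v_{8} = 2·v_{3} + v_{5} ; sig = (3;(1,2))

Hence PRS(X_Σ) =
    (2;())
    (2;())
    (2;(1))
    (2;(1))
    (2;(1,1))
    (3;(1))
    (3;(1))
    (3;(1,2))


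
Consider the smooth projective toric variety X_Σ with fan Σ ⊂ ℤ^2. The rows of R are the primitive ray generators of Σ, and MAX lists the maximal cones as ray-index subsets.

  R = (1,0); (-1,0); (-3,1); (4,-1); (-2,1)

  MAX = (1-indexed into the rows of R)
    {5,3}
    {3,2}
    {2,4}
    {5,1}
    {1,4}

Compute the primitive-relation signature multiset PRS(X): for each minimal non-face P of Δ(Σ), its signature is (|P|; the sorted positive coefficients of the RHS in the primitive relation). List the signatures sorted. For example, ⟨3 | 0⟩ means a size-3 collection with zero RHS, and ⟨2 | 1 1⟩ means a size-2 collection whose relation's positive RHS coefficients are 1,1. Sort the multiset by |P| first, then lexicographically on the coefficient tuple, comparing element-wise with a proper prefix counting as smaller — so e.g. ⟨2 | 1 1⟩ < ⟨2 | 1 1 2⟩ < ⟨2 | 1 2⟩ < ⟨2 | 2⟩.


The 5 primitive collections of Σ (r=5, n=2):

  • {1,2}:  v_{1} + v_{2} = 0  ⟹  sig = ⟨2 | 0⟩
  • {1,3}:  v_{1} + v_{3} = v_{5}  ⟹  sig = ⟨2 | 1⟩
  • {2,5}:  v_{2} + v_{5} = v_{3}  ⟹  sig = ⟨2 | 1⟩
  • {3,4}:  v_{3} + v_{4} = v_{1}  ⟹  sig = ⟨2 | 1⟩
  • {4,5}:  v_{4} + v_{5} = 2·v_{1}  ⟹  sig = ⟨2 | 2⟩

so the primitive-relation signature multiset is
{ ⟨2 | 0⟩,  ⟨2 | 1⟩ ×3,  ⟨2 | 2⟩ }


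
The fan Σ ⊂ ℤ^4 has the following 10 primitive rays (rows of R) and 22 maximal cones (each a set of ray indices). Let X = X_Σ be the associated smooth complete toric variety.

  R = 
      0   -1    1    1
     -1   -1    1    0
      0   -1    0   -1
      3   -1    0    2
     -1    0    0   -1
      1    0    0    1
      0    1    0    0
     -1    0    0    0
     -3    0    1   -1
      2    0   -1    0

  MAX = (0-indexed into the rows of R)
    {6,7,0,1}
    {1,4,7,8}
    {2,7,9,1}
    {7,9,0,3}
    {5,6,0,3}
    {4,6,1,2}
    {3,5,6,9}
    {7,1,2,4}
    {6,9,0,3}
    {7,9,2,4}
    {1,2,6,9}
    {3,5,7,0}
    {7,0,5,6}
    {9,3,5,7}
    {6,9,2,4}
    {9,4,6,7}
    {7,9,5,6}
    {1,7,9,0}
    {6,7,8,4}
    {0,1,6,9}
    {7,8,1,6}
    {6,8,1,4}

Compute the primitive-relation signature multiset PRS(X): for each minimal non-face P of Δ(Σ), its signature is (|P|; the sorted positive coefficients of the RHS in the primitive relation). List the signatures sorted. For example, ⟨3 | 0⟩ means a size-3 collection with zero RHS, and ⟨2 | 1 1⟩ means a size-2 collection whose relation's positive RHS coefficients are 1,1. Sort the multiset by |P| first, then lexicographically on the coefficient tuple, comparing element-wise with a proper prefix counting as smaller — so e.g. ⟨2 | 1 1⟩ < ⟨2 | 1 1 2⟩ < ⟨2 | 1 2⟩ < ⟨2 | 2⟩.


Minimal non-faces — 20 found among 10 rays, 22 max cones:

  P = {4,5}:  v_{4} + v_{5} = 0 — sig = ⟨2 | 0⟩
  P = {0,4}:  v_{0} + v_{4} = v_{1} — sig = ⟨2 | 1⟩
  P = {1,5}:  v_{1} + v_{5} = v_{0} — sig = ⟨2 | 1⟩
  P = {3,8}:  v_{3} + v_{8} = v_{0} — sig = ⟨2 | 1⟩
  P = {8,9}:  v_{8} + v_{9} = v_{4} — sig = ⟨2 | 1⟩
  P = {2,5}:  v_{2} + v_{5} = v_{1} + v_{9} — sig = ⟨2 | 1 1⟩
  P = {3,4}:  v_{3} + v_{4} = v_{0} + v_{9} — sig = ⟨2 | 1 1⟩
  P = {5,8}:  v_{5} + v_{8} = v_{1} + v_{6} + v_{7} — sig = ⟨2 | 1 1 1⟩
  P = {0,8}:  v_{0} + v_{8} = 2·v_{1} + v_{6} + v_{7} — sig = ⟨2 | 1 1 2⟩
  P = {2,3}:  v_{2} + v_{3} = v_{0} + v_{1} + 2·v_{9} — sig = ⟨2 | 1 1 2⟩
  P = {0,2}:  v_{0} + v_{2} = 2·v_{1} + v_{9} — sig = ⟨2 | 1 2⟩
  P = {1,3}:  v_{1} + v_{3} = 2·v_{0} + v_{9} — sig = ⟨2 | 1 2⟩
  P = {2,8}:  v_{2} + v_{8} = v_{1} + 2·v_{4} — sig = ⟨2 | 1 2⟩
  P = {0,5,9}:  v_{0} + v_{5} + v_{9} = v_{3} — sig = ⟨3 | 1⟩
  P = {1,4,9}:  v_{1} + v_{4} + v_{9} = v_{2} — sig = ⟨3 | 1⟩
  P = {2,6,7}:  v_{2} + v_{6} + v_{7} = v_{4} — sig = ⟨3 | 1⟩
  P = {3,6,7}:  v_{3} + v_{6} + v_{7} = 2·v_{5} — sig = ⟨3 | 2⟩
  P = {1,6,7,9}:  v_{1} + v_{6} + v_{7} + v_{9} = 0 — sig = ⟨4 | 0⟩
  P = {0,6,7,9}:  v_{0} + v_{6} + v_{7} + v_{9} = v_{5} — sig = ⟨4 | 1⟩
  P = {1,4,6,7}:  v_{1} + v_{4} + v_{6} + v_{7} = v_{8} — sig = ⟨4 | 1⟩

Sorted signature multiset PRS(X):
{ ⟨2 | 0⟩,  ⟨2 | 1⟩ ×4,  ⟨2 | 1 1⟩ ×2,  ⟨2 | 1 1 1⟩,  ⟨2 | 1 1 2⟩ ×2,  ⟨2 | 1 2⟩ ×3,  ⟨3 | 1⟩ ×3,  ⟨3 | 2⟩,  ⟨4 | 0⟩,  ⟨4 | 1⟩ ×2 }


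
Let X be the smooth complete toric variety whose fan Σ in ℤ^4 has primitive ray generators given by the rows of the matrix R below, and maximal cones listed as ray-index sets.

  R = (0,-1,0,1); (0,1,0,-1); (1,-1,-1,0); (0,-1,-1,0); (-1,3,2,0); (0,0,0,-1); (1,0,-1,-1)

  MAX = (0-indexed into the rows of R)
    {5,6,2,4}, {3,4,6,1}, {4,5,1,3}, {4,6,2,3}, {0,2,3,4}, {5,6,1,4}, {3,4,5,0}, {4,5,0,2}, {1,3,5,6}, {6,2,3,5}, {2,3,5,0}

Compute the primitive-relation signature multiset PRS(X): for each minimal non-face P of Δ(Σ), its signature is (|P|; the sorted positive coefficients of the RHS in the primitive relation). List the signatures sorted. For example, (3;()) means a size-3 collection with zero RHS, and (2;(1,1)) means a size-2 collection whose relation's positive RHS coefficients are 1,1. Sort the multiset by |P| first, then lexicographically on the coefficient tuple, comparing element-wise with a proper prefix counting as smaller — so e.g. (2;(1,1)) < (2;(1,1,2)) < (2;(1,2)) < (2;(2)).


5 collections generate NE(X_Σ); each relation:

  {0,1}:  v_{0} + v_{1} = 0 — sig = (2;())
  {0,6}:  v_{0} + v_{6} = v_{2} — sig = (2;(1))
  {1,2}:  v_{1} + v_{2} = v_{6} — sig = (2;(1))
  {2,3,4,5}:  v_{2} + v_{3} + v_{4} + v_{5} = v_{1} — sig = (4;(1))
  {3,4,5,6}:  v_{3} + v_{4} + v_{5} + v_{6} = 2·v_{1} — sig = (4;(2))

Sorted signature multiset PRS(X):
[(2;()), (2;(1)), (2;(1)), (4;(1)), (4;(2))]


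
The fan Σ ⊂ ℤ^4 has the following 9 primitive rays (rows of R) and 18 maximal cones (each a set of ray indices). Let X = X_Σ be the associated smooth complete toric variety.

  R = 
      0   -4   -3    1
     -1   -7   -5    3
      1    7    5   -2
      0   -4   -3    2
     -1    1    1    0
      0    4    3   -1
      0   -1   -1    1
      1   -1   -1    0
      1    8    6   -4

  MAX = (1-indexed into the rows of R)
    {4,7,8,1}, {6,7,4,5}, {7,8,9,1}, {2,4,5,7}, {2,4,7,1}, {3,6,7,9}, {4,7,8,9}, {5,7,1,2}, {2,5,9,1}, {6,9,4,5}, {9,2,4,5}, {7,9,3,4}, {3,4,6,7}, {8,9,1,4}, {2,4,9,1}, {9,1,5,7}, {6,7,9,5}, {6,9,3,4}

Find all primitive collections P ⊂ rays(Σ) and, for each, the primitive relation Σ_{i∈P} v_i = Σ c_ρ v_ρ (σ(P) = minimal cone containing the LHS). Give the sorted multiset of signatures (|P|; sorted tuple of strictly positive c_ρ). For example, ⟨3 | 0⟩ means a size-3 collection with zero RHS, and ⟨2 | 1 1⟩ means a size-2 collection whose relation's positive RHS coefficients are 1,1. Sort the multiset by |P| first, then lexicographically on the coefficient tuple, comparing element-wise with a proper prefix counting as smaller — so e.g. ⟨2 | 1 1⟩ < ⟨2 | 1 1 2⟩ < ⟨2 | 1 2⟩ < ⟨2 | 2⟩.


Σ has 14 primitive collections:

  P = {1,6}:  v_{1} + v_{6} = 0  ⇒ sig = ⟨2 | 0⟩
  P = {5,8}:  v_{5} + v_{8} = 0  ⇒ sig = ⟨2 | 0⟩
  P = {2,3}:  v_{2} + v_{3} = v_{4} + v_{6}  ⇒ sig = ⟨2 | 1 1⟩
  P = {2,6}:  v_{2} + v_{6} = v_{4} + v_{5}  ⇒ sig = ⟨2 | 1 1⟩
  P = {2,8}:  v_{2} + v_{8} = v_{1} + v_{4}  ⇒ sig = ⟨2 | 1 1⟩
  P = {1,3}:  v_{1} + v_{3} = v_{4} + v_{7} + v_{9}  ⇒ sig = ⟨2 | 1 1 1⟩
  P = {6,8}:  v_{6} + v_{8} = v_{4} + v_{7} + v_{9}  ⇒ sig = ⟨2 | 1 1 1⟩
  P = {3,5}:  v_{3} + v_{5} = 2·v_{6}  ⇒ sig = ⟨2 | 2⟩
  P = {3,8}:  v_{3} + v_{8} = 2·v_{4} + 2·v_{7} + 2·v_{9}  ⇒ sig = ⟨2 | 2 2 2⟩
  P = {2,7,9}:  v_{2} + v_{7} + v_{9} = 0  ⇒ sig = ⟨3 | 0⟩
  P = {1,4,5}:  v_{1} + v_{4} + v_{5} = v_{2}  ⇒ sig = ⟨3 | 1⟩
  P = {1,4,7,9}:  v_{1} + v_{4} + v_{7} + v_{9} = v_{8}  ⇒ sig = ⟨4 | 1⟩
  P = {4,5,7,9}:  v_{4} + v_{5} + v_{7} + v_{9} = v_{6}  ⇒ sig = ⟨4 | 1⟩
  P = {4,6,7,9}:  v_{4} + v_{6} + v_{7} + v_{9} = v_{3}  ⇒ sig = ⟨4 | 1⟩

Signatures (|P|; sorted positive RHS coefficients), sorted:
    |P|=2: 9 collections, coeffs (), (), (1,1), (1,1), (1,1), (1,1,1), (1,1,1), (2), (2,2,2)
    |P|=3: 2 collections, coeffs (), (1)
    |P|=4: 3 collections, coeffs (1), (1), (1)


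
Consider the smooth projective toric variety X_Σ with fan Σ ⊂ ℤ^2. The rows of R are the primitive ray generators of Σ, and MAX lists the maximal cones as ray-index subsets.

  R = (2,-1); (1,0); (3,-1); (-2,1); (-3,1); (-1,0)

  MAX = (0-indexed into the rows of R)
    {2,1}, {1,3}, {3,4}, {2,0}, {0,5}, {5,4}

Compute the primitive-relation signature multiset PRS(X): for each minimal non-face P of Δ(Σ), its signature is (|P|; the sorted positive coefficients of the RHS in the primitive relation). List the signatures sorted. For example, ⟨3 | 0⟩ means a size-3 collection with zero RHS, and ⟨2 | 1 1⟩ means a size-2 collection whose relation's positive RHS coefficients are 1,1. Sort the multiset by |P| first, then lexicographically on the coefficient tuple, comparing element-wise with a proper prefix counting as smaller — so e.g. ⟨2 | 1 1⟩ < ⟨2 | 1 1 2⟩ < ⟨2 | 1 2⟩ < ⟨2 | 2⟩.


|primitive collections| = 9. Relations:

  {0,3}:  v_{0} + v_{3} = 0  ⇒ sig = ⟨2 | 0⟩
  {1,5}:  v_{1} + v_{5} = 0  ⇒ sig = ⟨2 | 0⟩
  {2,4}:  v_{2} + v_{4} = 0  ⇒ sig = ⟨2 | 0⟩
  {0,1}:  v_{0} + v_{1} = v_{2}  ⇒ sig = ⟨2 | 1⟩
  {0,4}:  v_{0} + v_{4} = v_{5}  ⇒ sig = ⟨2 | 1⟩
  {1,4}:  v_{1} + v_{4} = v_{3}  ⇒ sig = ⟨2 | 1⟩
  {2,3}:  v_{2} + v_{3} = v_{1}  ⇒ sig = ⟨2 | 1⟩
  {2,5}:  v_{2} + v_{5} = v_{0}  ⇒ sig = ⟨2 | 1⟩
  {3,5}:  v_{3} + v_{5} = v_{4}  ⇒ sig = ⟨2 | 1⟩

Hence PRS(X_Σ) =
[⟨2 | 0⟩, ⟨2 | 0⟩, ⟨2 | 0⟩, ⟨2 | 1⟩, ⟨2 | 1⟩, ⟨2 | 1⟩, ⟨2 | 1⟩, ⟨2 | 1⟩, ⟨2 | 1⟩]


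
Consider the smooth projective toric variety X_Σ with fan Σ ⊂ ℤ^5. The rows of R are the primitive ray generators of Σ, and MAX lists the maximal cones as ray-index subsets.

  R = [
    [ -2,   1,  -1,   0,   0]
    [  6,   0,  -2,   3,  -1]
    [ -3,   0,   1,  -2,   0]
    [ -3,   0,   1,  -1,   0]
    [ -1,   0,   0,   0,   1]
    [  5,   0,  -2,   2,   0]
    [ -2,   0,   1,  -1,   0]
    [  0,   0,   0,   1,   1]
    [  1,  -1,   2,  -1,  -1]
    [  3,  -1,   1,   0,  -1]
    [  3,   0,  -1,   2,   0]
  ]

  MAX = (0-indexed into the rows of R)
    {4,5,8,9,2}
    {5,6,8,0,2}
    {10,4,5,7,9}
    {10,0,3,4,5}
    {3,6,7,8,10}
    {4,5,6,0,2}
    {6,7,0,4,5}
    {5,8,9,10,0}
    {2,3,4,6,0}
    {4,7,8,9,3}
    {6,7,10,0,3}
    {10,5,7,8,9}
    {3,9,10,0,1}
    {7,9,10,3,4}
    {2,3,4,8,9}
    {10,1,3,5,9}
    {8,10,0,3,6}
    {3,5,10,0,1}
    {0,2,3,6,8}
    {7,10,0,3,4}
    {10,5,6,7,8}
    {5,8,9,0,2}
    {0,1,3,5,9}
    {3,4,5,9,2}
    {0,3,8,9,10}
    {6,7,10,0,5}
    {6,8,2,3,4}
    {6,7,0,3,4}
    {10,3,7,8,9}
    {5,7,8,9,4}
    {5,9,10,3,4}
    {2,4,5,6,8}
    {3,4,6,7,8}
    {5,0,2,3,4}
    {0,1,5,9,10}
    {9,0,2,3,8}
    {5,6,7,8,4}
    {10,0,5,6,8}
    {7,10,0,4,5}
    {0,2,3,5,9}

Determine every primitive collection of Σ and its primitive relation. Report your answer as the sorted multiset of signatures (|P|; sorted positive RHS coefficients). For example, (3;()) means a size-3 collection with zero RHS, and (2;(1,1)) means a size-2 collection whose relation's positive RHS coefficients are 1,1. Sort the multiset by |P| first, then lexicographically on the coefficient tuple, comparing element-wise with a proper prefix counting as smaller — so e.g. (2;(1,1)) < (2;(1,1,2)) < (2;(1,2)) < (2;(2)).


18 collections generate NE(X_Σ); each relation:

  P={2,10}:  v_{2} + v_{10} = 0  ⇒ sig = (2;())
  P={6,9}:  v_{6} + v_{9} = v_{8}  ⇒ sig = (2;(1))
  P={2,7}:  v_{2} + v_{7} = v_{4} + v_{6}  ⇒ sig = (2;(1,1))
  P={1,4}:  v_{1} + v_{4} = v_{3} + v_{5} + v_{10}  ⇒ sig = (2;(1,1,1))
  P={1,6}:  v_{1} + v_{6} = v_{0} + v_{9} + v_{10}  ⇒ sig = (2;(1,1,1))
  P={1,2}:  v_{1} + v_{2} = v_{0} + v_{3} + v_{5} + v_{9}  ⇒ sig = (2;(1,1,1,1))
  P={1,8}:  v_{1} + v_{8} = v_{0} + 2·v_{9} + v_{10}  ⇒ sig = (2;(1,1,2))
  P={1,7}:  v_{1} + v_{7} = 2·v_{10}  ⇒ sig = (2;(2))
  P={0,4,9}:  v_{0} + v_{4} + v_{9} = 0  ⇒ sig = (3;())
  P={3,5,6}:  v_{3} + v_{5} + v_{6} = 0  ⇒ sig = (3;())
  P={0,4,8}:  v_{0} + v_{4} + v_{8} = v_{6}  ⇒ sig = (3;(1))
  P={3,5,8}:  v_{3} + v_{5} + v_{8} = v_{9}  ⇒ sig = (3;(1))
  P={4,6,10}:  v_{4} + v_{6} + v_{10} = v_{7}  ⇒ sig = (3;(1))
  P={0,7,9}:  v_{0} + v_{7} + v_{9} = v_{6} + v_{10}  ⇒ sig = (3;(1,1))
  P={3,5,7}:  v_{3} + v_{5} + v_{7} = v_{4} + v_{10}  ⇒ sig = (3;(1,1))
  P={4,8,10}:  v_{4} + v_{8} + v_{10} = v_{7} + v_{9}  ⇒ sig = (3;(1,1))
  P={0,7,8}:  v_{0} + v_{7} + v_{8} = 2·v_{6} + v_{10}  ⇒ sig = (3;(1,2))
  P={0,3,5,9,10}:  v_{0} + v_{3} + v_{5} + v_{9} + v_{10} = v_{1}  ⇒ sig = (5;(1))

Sorted signature multiset PRS(X):
    (2;())
    (2;(1))
    (2;(1,1))
    (2;(1,1,1))
    (2;(1,1,1))
    (2;(1,1,1,1))
    (2;(1,1,2))
    (2;(2))
    (3;())
    (3;())
    (3;(1))
    (3;(1))
    (3;(1))
    (3;(1,1))
    (3;(1,1))
    (3;(1,1))
    (3;(1,2))
    (5;(1))


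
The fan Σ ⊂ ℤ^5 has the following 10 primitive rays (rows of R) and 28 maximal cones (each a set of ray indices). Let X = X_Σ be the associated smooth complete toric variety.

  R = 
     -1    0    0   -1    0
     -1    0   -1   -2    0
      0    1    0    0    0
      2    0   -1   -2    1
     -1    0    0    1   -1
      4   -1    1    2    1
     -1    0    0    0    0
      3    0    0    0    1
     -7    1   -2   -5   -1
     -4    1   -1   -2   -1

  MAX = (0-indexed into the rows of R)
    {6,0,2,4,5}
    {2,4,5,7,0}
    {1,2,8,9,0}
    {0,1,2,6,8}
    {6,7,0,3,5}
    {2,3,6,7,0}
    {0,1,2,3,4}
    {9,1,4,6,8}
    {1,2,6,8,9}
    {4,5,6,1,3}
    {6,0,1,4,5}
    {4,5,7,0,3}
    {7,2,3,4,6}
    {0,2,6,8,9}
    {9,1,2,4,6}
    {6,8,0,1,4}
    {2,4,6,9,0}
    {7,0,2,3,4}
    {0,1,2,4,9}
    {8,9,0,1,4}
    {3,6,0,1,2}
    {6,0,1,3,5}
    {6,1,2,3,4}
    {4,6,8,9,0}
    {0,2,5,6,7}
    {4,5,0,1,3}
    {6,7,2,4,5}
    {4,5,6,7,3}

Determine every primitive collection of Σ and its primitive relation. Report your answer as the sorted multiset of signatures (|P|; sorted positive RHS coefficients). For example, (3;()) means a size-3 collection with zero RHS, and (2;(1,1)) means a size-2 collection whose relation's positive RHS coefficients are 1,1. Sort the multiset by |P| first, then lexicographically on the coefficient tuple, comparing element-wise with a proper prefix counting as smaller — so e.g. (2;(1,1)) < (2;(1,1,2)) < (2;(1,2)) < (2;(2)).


Primitive collections (14):

  P = {5,9}:  v_{5} + v_{9} = 0  ⇒ sig = (2;())
  P = {1,7}:  v_{1} + v_{7} = v_{3}  ⇒ sig = (2;(1))
  P = {7,9}:  v_{7} + v_{9} = v_{1} + v_{2}  ⇒ sig = (2;(1,1))
  P = {5,8}:  v_{5} + v_{8} = v_{0} + v_{1} + v_{6}  ⇒ sig = (2;(1,1,1))
  P = {7,8}:  v_{7} + v_{8} = v_{0} + 2·v_{1} + v_{2} + v_{6}  ⇒ sig = (2;(1,1,1,2))
  P = {3,8}:  v_{3} + v_{8} = v_{0} + 3·v_{1} + v_{2} + v_{6}  ⇒ sig = (2;(1,1,1,3))
  P = {3,9}:  v_{3} + v_{9} = 2·v_{1} + v_{2}  ⇒ sig = (2;(1,2))
  P = {1,2,5}:  v_{1} + v_{2} + v_{5} = v_{7}  ⇒ sig = (3;(1))
  P = {2,3,5}:  v_{2} + v_{3} + v_{5} = 2·v_{7}  ⇒ sig = (3;(2))
  P = {2,4,8}:  v_{2} + v_{4} + v_{8} = 2·v_{9}  ⇒ sig = (3;(2))
  P = {0,4,6,7}:  v_{0} + v_{4} + v_{6} + v_{7} = 0  ⇒ sig = (4;())
  P = {0,1,6,9}:  v_{0} + v_{1} + v_{6} + v_{9} = v_{8}  ⇒ sig = (4;(1))
  P = {0,3,4,6}:  v_{0} + v_{3} + v_{4} + v_{6} = v_{1}  ⇒ sig = (4;(1))
  P = {0,1,2,4,6}:  v_{0} + v_{1} + v_{2} + v_{4} + v_{6} = v_{9}  ⇒ sig = (5;(1))

Hence PRS(X_Σ) =
    (2;())
    (2;(1))
    (2;(1,1))
    (2;(1,1,1))
    (2;(1,1,1,2))
    (2;(1,1,1,3))
    (2;(1,2))
    (3;(1))
    (3;(2))
    (3;(2))
    (4;())
    (4;(1))
    (4;(1))
    (5;(1))


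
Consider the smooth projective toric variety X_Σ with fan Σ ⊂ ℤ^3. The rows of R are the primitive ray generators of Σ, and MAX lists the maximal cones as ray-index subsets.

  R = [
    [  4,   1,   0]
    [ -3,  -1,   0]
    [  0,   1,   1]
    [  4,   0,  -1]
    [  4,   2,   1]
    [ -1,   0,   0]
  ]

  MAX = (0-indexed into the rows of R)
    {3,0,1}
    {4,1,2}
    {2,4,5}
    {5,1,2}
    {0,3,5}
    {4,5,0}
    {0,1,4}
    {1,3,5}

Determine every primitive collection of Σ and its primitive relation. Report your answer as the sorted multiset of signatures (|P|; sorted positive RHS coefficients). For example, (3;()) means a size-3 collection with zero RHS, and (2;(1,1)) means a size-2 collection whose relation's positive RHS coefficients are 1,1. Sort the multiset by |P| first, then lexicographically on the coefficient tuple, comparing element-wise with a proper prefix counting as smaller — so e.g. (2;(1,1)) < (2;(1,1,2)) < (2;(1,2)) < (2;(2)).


Δ(Σ) — 6 vertices, 5 min non-faces:

  P={0,2}:  v_{0} + v_{2} = v_{4}  ⟹  sig = (2;(1))
  P={2,3}:  v_{2} + v_{3} = v_{0}  ⟹  sig = (2;(1))
  P={3,4}:  v_{3} + v_{4} = 2·v_{0}  ⟹  sig = (2;(2))
  P={0,1,5}:  v_{0} + v_{1} + v_{5} = 0  ⟹  sig = (3;())
  P={1,4,5}:  v_{1} + v_{4} + v_{5} = v_{2}  ⟹  sig = (3;(1))

Sorted signature multiset PRS(X):
[(2;(1)), (2;(1)), (2;(2)), (3;()), (3;(1))]


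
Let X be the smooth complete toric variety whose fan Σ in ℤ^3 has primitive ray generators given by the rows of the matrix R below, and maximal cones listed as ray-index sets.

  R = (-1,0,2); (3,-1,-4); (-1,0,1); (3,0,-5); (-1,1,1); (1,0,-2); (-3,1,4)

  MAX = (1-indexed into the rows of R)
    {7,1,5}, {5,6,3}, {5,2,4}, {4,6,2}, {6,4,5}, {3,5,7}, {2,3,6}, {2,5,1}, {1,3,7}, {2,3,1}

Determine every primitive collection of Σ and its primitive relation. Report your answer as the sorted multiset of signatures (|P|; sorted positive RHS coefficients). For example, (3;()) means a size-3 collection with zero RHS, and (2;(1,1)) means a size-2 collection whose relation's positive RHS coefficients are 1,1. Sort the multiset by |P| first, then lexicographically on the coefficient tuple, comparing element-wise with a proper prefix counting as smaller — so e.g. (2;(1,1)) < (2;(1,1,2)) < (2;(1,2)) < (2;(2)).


Σ has 9 primitive collections:

  • {1,6}:  v_{1} + v_{6} = 0 ; sig = (2;())
  • {2,7}:  v_{2} + v_{7} = 0 ; sig = (2;())
  • {1,4}:  v_{1} + v_{4} = v_{2} + v_{5} ; sig = (2;(1,1))
  • {4,7}:  v_{4} + v_{7} = v_{5} + v_{6} ; sig = (2;(1,1))
  • {6,7}:  v_{6} + v_{7} = v_{3} + v_{5} ; sig = (2;(1,1))
  • {3,4}:  v_{3} + v_{4} = 2·v_{6} ; sig = (2;(2))
  • {1,3,5}:  v_{1} + v_{3} + v_{5} = v_{7} ; sig = (3;(1))
  • {2,3,5}:  v_{2} + v_{3} + v_{5} = v_{6} ; sig = (3;(1))
  • {2,5,6}:  v_{2} + v_{5} + v_{6} = v_{4} ; sig = (3;(1))

Hence PRS(X_Σ) =
{ (2;()) ×2,  (2;(1,1)) ×3,  (2;(2)),  (3;(1)) ×3 }


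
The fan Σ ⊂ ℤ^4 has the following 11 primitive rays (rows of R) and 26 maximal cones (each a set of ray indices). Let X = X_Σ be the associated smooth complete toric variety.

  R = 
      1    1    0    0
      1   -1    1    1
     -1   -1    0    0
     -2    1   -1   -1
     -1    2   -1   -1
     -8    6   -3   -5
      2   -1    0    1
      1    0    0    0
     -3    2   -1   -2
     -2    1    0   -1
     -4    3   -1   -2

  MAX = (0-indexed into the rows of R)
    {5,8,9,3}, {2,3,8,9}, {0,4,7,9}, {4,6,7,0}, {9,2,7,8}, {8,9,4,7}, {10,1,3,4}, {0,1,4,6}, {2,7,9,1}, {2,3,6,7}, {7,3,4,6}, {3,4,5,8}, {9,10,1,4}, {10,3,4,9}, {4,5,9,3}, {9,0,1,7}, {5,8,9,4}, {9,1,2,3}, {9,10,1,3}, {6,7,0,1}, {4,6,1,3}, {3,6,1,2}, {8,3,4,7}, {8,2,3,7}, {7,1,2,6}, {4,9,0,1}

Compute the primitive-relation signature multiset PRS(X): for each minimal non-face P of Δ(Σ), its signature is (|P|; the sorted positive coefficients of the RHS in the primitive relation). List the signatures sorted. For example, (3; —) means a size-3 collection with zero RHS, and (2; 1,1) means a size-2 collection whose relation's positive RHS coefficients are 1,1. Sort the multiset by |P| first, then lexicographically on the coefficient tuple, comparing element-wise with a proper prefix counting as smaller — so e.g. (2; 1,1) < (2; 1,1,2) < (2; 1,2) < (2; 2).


Σ has 23 primitive collections:

  • {0,2}:  v_{0} + v_{2} = 0  →  sig = (2; —)
  • {6,9}:  v_{6} + v_{9} = 0  →  sig = (2; —)
  • {0,3}:  v_{0} + v_{3} = v_{4}  →  sig = (2; 1)
  • {1,8}:  v_{1} + v_{8} = v_{9}  →  sig = (2; 1)
  • {2,4}:  v_{2} + v_{4} = v_{3}  →  sig = (2; 1)
  • {6,8}:  v_{6} + v_{8} = v_{3} + v_{7}  →  sig = (2; 1,1)
  • {7,10}:  v_{7} + v_{10} = v_{4} + v_{9}  →  sig = (2; 1,1)
  • {0,8}:  v_{0} + v_{8} = v_{4} + v_{7} + v_{9}  →  sig = (2; 1,1,1)
  • {5,6}:  v_{5} + v_{6} = v_{3} + v_{4} + v_{8}  →  sig = (2; 1,1,1)
  • {6,10}:  v_{6} + v_{10} = v_{1} + v_{3} + v_{4}  →  sig = (2; 1,1,1)
  • {0,5}:  v_{0} + v_{5} = 2·v_{4} + v_{8} + v_{9}  →  sig = (2; 1,1,2)
  • {0,10}:  v_{0} + v_{10} = v_{1} + 2·v_{4} + v_{9}  →  sig = (2; 1,1,2)
  • {1,5}:  v_{1} + v_{5} = v_{3} + v_{4} + 2·v_{9}  →  sig = (2; 1,1,2)
  • {2,5}:  v_{2} + v_{5} = 2·v_{3} + v_{8} + v_{9}  →  sig = (2; 1,1,2)
  • {2,10}:  v_{2} + v_{10} = v_{1} + 2·v_{3} + v_{9}  →  sig = (2; 1,1,2)
  • {8,10}:  v_{8} + v_{10} = v_{3} + v_{4} + 2·v_{9}  →  sig = (2; 1,1,2)
  • {5,7}:  v_{5} + v_{7} = v_{4} + 2·v_{8}  →  sig = (2; 1,2)
  • {5,10}:  v_{5} + v_{10} = 2·v_{3} + 2·v_{4} + 3·v_{9}  →  sig = (2; 2,2,3)
  • {1,3,7}:  v_{1} + v_{3} + v_{7} = 0  →  sig = (3; —)
  • {1,4,7}:  v_{1} + v_{4} + v_{7} = v_{0}  →  sig = (3; 1)
  • {3,7,9}:  v_{3} + v_{7} + v_{9} = v_{8}  →  sig = (3; 1)
  • {1,3,4,9}:  v_{1} + v_{3} + v_{4} + v_{9} = v_{10}  →  sig = (4; 1)
  • {3,4,8,9}:  v_{3} + v_{4} + v_{8} + v_{9} = v_{5}  →  sig = (4; 1)

Hence PRS(X_Σ) =
[(2; —), (2; —), (2; 1), (2; 1), (2; 1), (2; 1,1), (2; 1,1), (2; 1,1,1), (2; 1,1,1), (2; 1,1,1), (2; 1,1,2), (2; 1,1,2), (2; 1,1,2), (2; 1,1,2), (2; 1,1,2), (2; 1,1,2), (2; 1,2), (2; 2,2,3), (3; —), (3; 1), (3; 1), (4; 1), (4; 1)]


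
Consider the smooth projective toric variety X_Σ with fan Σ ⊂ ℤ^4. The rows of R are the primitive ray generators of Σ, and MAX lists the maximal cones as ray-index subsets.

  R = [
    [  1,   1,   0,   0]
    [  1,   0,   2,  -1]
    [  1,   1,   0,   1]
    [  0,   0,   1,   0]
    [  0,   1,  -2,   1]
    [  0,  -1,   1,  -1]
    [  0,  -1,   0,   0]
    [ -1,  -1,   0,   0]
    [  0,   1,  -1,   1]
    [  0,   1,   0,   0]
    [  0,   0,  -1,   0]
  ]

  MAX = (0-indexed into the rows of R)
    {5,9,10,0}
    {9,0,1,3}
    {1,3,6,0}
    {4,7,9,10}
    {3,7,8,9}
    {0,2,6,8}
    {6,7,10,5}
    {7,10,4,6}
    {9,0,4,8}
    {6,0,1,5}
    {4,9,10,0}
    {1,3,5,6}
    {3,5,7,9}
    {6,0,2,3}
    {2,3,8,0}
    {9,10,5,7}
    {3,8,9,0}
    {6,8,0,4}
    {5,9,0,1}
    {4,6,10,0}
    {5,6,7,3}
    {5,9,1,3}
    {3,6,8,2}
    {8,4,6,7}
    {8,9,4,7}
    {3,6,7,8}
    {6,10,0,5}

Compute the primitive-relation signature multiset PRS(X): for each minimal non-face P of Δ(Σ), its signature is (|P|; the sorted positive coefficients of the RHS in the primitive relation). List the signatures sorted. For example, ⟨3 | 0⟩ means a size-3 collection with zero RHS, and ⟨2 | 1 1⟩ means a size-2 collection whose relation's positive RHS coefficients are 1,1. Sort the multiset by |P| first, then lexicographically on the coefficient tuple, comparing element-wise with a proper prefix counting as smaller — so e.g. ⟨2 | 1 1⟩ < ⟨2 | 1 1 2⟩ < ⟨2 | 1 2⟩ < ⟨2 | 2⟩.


19 minimal non-faces of Δ(Σ) (on 11 rays):

  • {0,7}:  v_{0} + v_{7} = 0 ; sig = ⟨2 | 0⟩
  • {3,10}:  v_{3} + v_{10} = 0 ; sig = ⟨2 | 0⟩
  • {5,8}:  v_{5} + v_{8} = 0 ; sig = ⟨2 | 0⟩
  • {6,9}:  v_{6} + v_{9} = 0 ; sig = ⟨2 | 0⟩
  • {1,4}:  v_{1} + v_{4} = v_{0} ; sig = ⟨2 | 1⟩
  • {3,4}:  v_{3} + v_{4} = v_{8} ; sig = ⟨2 | 1⟩
  • {4,5}:  v_{4} + v_{5} = v_{10} ; sig = ⟨2 | 1⟩
  • {8,10}:  v_{8} + v_{10} = v_{4} ; sig = ⟨2 | 1⟩
  • {1,7}:  v_{1} + v_{7} = v_{3} + v_{5} ; sig = ⟨2 | 1 1⟩
  • {1,8}:  v_{1} + v_{8} = v_{0} + v_{3} ; sig = ⟨2 | 1 1⟩
  • {1,10}:  v_{1} + v_{10} = v_{0} + v_{5} ; sig = ⟨2 | 1 1⟩
  • {2,5}:  v_{2} + v_{5} = v_{0} + v_{3} + v_{6} ; sig = ⟨2 | 1 1 1⟩
  • {2,7}:  v_{2} + v_{7} = v_{3} + v_{6} + v_{8} ; sig = ⟨2 | 1 1 1⟩
  • {2,9}:  v_{2} + v_{9} = v_{0} + v_{3} + v_{8} ; sig = ⟨2 | 1 1 1⟩
  • {2,10}:  v_{2} + v_{10} = v_{0} + v_{6} + v_{8} ; sig = ⟨2 | 1 1 1⟩
  • {2,4}:  v_{2} + v_{4} = v_{0} + v_{6} + 2·v_{8} ; sig = ⟨2 | 1 1 2⟩
  • {1,2}:  v_{1} + v_{2} = 2·v_{0} + 2·v_{3} + v_{6} ; sig = ⟨2 | 1 2 2⟩
  • {0,3,5}:  v_{0} + v_{3} + v_{5} = v_{1} ; sig = ⟨3 | 1⟩
  • {0,3,6,8}:  v_{0} + v_{3} + v_{6} + v_{8} = v_{2} ; sig = ⟨4 | 1⟩

so the primitive-relation signature multiset is
{ ⟨2 | 0⟩ ×4,  ⟨2 | 1⟩ ×4,  ⟨2 | 1 1⟩ ×3,  ⟨2 | 1 1 1⟩ ×4,  ⟨2 | 1 1 2⟩,  ⟨2 | 1 2 2⟩,  ⟨3 | 1⟩,  ⟨4 | 1⟩ }
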